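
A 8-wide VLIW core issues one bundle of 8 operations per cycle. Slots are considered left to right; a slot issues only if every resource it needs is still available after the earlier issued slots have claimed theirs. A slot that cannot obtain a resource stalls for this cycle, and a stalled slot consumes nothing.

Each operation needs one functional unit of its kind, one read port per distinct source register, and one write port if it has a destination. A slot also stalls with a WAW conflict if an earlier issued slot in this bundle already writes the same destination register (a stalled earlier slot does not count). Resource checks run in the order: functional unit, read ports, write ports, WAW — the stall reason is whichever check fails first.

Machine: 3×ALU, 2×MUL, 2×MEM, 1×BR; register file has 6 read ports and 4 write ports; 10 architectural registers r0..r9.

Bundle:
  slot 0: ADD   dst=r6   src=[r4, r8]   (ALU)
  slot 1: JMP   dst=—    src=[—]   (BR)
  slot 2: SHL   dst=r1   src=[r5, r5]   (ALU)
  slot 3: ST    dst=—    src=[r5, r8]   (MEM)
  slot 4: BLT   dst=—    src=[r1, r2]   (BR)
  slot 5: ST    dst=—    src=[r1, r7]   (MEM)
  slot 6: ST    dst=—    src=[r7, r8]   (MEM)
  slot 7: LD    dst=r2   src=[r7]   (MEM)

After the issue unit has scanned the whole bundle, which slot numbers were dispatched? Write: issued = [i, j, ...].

slot 0 (ALU): ISSUE — free A2,Mu2,Ld2,B1 rp4 wp3
slot 1 (BR): ISSUE — free A2,Mu2,Ld2,B0 rp4 wp3
slot 2 (ALU): ISSUE — free A1,Mu2,Ld2,B0 rp3 wp2
slot 3 (MEM): ISSUE — free A1,Mu2,Ld1,B0 rp1 wp2
slot 4 (BR): stall FU — free A1,Mu2,Ld1,B0 rp1 wp2
slot 5 (MEM): stall RD_PORT — free A1,Mu2,Ld1,B0 rp1 wp2
slot 6 (MEM): stall RD_PORT — free A1,Mu2,Ld1,B0 rp1 wp2
slot 7 (MEM): ISSUE — free A1,Mu2,Ld0,B0 rp0 wp1

issued = [0, 1, 2, 3, 7]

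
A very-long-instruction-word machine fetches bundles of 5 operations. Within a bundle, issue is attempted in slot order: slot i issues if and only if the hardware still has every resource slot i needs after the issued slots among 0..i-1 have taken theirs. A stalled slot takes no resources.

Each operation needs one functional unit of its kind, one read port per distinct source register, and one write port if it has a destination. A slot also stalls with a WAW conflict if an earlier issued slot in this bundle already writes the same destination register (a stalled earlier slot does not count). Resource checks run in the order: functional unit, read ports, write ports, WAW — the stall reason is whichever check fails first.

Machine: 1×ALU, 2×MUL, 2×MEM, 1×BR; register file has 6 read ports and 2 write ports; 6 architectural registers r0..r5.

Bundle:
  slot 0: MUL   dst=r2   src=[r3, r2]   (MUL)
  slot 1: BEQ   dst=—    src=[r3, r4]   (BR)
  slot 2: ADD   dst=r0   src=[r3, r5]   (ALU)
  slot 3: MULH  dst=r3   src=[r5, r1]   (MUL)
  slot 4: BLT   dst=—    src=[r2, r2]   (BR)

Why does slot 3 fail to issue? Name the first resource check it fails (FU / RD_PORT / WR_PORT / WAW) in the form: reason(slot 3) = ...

#0 MUL src=r3,r2 dispatched  <A:1 Mu:1 Ld:2 B:1 rd:4 wr:1>
#1 BR src=r3,r4 dispatched  <A:1 Mu:1 Ld:2 B:0 rd:2 wr:1>
#2 ALU src=r3,r5 dispatched  <A:0 Mu:1 Ld:2 B:0 rd:0 wr:0>
#3 MUL src=r5,r1 held:RD_PORT  <A:0 Mu:1 Ld:2 B:0 rd:0 wr:0>
#4 BR src=r2,r2 held:FU  <A:0 Mu:1 Ld:2 B:0 rd:0 wr:0>

reason(slot 3) = RD_PORT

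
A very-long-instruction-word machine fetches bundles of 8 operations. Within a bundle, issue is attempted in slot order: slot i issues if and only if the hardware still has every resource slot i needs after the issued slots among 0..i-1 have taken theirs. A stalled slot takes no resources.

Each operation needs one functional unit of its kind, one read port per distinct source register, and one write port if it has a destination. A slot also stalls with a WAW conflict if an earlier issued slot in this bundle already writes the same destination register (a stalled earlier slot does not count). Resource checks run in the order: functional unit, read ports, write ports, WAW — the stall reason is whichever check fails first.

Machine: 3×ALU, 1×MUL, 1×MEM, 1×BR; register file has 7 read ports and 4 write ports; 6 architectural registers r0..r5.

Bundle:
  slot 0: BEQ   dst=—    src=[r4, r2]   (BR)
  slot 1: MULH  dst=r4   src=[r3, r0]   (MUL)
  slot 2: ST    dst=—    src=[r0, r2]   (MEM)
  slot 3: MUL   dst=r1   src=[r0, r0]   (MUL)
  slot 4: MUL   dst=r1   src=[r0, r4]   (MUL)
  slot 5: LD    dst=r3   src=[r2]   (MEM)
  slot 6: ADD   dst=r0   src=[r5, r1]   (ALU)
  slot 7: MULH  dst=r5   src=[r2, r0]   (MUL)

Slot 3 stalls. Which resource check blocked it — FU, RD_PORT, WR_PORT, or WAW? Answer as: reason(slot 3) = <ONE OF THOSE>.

[0] BR needs rd=2 wr=0: ok; after: ALU=3 MUL=1 MEM=1 BR=0, R=5, W=4
[1] MUL needs rd=2 wr=1: ok; after: ALU=3 MUL=0 MEM=1 BR=0, R=3, W=3
[2] MEM needs rd=2 wr=0: ok; after: ALU=3 MUL=0 MEM=0 BR=0, R=1, W=3
[3] MUL needs rd=1 wr=1: FU; after: ALU=3 MUL=0 MEM=0 BR=0, R=1, W=3
[4] MUL needs rd=2 wr=1: FU; after: ALU=3 MUL=0 MEM=0 BR=0, R=1, W=3
[5] MEM needs rd=1 wr=1: FU; after: ALU=3 MUL=0 MEM=0 BR=0, R=1, W=3
[6] ALU needs rd=2 wr=1: RD_PORT; after: ALU=3 MUL=0 MEM=0 BR=0, R=1, W=3
[7] MUL needs rd=2 wr=1: FU; after: ALU=3 MUL=0 MEM=0 BR=0, R=1, W=3

reason(slot 3) = FU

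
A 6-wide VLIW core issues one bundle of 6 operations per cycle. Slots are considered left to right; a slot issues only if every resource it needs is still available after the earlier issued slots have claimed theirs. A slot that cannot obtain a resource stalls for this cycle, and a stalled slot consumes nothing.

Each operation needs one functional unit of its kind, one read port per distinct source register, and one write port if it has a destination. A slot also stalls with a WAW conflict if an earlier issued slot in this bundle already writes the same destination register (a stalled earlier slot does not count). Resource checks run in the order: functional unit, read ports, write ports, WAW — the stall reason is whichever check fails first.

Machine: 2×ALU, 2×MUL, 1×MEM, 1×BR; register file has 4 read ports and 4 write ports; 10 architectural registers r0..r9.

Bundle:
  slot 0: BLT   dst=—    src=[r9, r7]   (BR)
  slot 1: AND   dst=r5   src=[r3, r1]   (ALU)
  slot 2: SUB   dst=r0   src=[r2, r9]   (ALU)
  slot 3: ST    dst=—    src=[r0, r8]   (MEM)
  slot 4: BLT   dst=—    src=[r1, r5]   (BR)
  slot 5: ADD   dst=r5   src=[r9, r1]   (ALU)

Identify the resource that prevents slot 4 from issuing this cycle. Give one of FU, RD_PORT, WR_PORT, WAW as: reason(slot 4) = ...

#0 BR src=r9,r7 dispatched  <A:2 Mu:2 Ld:1 B:0 rd:2 wr:4>
#1 ALU src=r3,r1 dispatched  <A:1 Mu:2 Ld:1 B:0 rd:0 wr:3>
#2 ALU src=r2,r9 held:RD_PORT  <A:1 Mu:2 Ld:1 B:0 rd:0 wr:3>
#3 MEM src=r0,r8 held:RD_PORT  <A:1 Mu:2 Ld:1 B:0 rd:0 wr:3>
#4 BR src=r1,r5 held:FU  <A:1 Mu:2 Ld:1 B:0 rd:0 wr:3>
#5 ALU src=r9,r1 held:RD_PORT  <A:1 Mu:2 Ld:1 B:0 rd:0 wr:3>

reason(slot 4) = FU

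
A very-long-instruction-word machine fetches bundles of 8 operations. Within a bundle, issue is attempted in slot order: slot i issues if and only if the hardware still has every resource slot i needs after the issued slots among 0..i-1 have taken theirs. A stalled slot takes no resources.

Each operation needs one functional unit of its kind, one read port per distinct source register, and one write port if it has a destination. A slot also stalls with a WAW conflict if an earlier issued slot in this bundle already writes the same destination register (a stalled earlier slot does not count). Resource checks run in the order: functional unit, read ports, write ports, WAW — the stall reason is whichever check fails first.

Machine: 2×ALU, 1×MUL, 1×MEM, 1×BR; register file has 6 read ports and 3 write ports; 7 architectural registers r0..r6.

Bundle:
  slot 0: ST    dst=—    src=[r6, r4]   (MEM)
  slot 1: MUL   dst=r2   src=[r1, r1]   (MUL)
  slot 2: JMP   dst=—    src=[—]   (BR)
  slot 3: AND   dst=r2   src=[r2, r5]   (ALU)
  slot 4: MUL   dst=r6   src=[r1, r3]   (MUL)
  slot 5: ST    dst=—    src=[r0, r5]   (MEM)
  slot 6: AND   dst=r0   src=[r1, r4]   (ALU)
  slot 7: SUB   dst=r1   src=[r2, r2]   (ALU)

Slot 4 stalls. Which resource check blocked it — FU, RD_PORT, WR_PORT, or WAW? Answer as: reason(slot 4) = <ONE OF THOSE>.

(0) want 1×MEM +2rd +0wr — yes → AL2|MU1|ME0|BR1|rd4|wr3
(1) want 1×MUL +1rd +1wr — yes → AL2|MU0|ME0|BR1|rd3|wr2
(2) want 1×BR +0rd +0wr — yes → AL2|MU0|ME0|BR0|rd3|wr2
(3) want 1×ALU +2rd +1wr — WAW → AL2|MU0|ME0|BR0|rd3|wr2
(4) want 1×MUL +2rd +1wr — FU → AL2|MU0|ME0|BR0|rd3|wr2
(5) want 1×MEM +2rd +0wr — FU → AL2|MU0|ME0|BR0|rd3|wr2
(6) want 1×ALU +2rd +1wr — yes → AL1|MU0|ME0|BR0|rd1|wr1
(7) want 1×ALU +1rd +1wr — yes → AL0|MU0|ME0|BR0|rd0|wr0

reason(slot 4) = FU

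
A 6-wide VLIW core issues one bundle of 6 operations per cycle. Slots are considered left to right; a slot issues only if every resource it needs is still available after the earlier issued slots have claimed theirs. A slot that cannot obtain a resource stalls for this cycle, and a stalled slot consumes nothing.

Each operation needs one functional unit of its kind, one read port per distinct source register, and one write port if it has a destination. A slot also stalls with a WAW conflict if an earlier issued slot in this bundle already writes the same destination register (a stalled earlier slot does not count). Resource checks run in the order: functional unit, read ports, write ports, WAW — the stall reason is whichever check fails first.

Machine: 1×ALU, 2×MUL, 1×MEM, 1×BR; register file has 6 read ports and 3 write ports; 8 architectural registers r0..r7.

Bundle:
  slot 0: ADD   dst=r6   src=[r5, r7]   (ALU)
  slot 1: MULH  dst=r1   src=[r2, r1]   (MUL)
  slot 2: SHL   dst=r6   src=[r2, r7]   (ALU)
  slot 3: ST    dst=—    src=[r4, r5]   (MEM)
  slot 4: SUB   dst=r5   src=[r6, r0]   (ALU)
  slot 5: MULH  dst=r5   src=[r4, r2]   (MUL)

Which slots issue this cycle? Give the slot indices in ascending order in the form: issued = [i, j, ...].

issued = [0, 1, 3]

  0. ALU→r6 ⇒ go  {0A/2Mu/1Ld/1B | 4r 2w}
  1. MUL→r1 ⇒ go  {0A/1Mu/1Ld/1B | 2r 1w}
  2. ALU→r6 ⇒ no(FU)  {0A/1Mu/1Ld/1B | 2r 1w}
  3. MEM ⇒ go  {0A/1Mu/0Ld/1B | 0r 1w}
  4. ALU→r5 ⇒ no(FU)  {0A/1Mu/0Ld/1B | 0r 1w}
  5. MUL→r5 ⇒ no(RD_PORT)  {0A/1Mu/0Ld/1B | 0r 1w}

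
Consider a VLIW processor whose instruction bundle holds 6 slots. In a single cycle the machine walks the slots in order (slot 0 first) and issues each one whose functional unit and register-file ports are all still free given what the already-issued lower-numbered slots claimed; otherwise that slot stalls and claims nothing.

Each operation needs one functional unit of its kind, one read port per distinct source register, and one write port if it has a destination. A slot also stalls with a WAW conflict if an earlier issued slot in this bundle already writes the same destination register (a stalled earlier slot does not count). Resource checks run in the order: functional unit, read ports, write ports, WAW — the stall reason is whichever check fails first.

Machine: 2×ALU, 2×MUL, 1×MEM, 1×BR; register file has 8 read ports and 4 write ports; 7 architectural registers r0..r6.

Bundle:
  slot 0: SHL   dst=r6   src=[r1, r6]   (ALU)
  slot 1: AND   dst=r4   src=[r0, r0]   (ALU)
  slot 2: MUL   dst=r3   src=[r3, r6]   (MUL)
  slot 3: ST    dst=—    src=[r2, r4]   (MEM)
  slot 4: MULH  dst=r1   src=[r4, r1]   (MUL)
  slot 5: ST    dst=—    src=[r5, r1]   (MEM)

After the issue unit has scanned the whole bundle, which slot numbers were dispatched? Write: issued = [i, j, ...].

slot 0 (ALU): ISSUE — free A1,Mu2,Ld1,B1 rp6 wp3
slot 1 (ALU): ISSUE — free A0,Mu2,Ld1,B1 rp5 wp2
slot 2 (MUL): ISSUE — free A0,Mu1,Ld1,B1 rp3 wp1
slot 3 (MEM): ISSUE — free A0,Mu1,Ld0,B1 rp1 wp1
slot 4 (MUL): stall RD_PORT — free A0,Mu1,Ld0,B1 rp1 wp1
slot 5 (MEM): stall FU — free A0,Mu1,Ld0,B1 rp1 wp1

issued = [0, 1, 2, 3]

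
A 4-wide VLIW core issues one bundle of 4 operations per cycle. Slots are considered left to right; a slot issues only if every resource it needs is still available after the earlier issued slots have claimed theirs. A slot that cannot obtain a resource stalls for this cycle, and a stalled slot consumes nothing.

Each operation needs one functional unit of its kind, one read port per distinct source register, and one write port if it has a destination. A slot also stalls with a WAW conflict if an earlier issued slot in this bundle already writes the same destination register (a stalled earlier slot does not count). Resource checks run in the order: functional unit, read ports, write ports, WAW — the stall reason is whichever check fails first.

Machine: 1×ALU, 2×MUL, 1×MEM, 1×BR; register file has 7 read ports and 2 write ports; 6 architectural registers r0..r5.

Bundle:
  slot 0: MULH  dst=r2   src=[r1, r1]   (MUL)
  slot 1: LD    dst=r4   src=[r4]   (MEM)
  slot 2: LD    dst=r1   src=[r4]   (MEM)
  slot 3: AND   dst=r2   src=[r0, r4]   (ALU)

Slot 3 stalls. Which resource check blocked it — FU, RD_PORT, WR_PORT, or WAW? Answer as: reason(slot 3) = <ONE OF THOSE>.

#0 MUL src=r1,r1 dispatched  <A:1 Mu:1 Ld:1 B:1 rd:6 wr:1>
#1 MEM src=r4 dispatched  <A:1 Mu:1 Ld:0 B:1 rd:5 wr:0>
#2 MEM src=r4 held:FU  <A:1 Mu:1 Ld:0 B:1 rd:5 wr:0>
#3 ALU src=r0,r4 held:WR_PORT  <A:1 Mu:1 Ld:0 B:1 rd:5 wr:0>

reason(slot 3) = WR_PORT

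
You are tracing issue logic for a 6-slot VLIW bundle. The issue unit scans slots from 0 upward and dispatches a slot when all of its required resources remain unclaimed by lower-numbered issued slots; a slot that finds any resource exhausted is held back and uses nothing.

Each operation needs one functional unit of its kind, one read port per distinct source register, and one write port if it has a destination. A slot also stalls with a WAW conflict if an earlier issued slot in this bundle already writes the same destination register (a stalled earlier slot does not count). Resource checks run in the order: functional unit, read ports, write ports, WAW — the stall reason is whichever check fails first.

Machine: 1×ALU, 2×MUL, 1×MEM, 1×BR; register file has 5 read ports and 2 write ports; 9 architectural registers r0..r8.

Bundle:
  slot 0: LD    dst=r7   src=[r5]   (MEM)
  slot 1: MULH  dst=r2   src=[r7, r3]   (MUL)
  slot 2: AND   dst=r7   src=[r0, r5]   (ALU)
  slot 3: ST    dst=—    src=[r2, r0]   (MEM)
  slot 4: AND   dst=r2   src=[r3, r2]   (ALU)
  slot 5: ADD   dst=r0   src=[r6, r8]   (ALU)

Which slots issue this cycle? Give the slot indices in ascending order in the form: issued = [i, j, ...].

issued = [0, 1]

  0. MEM→r7 ⇒ go  {1A/2Mu/0Ld/1B | 4r 1w}
  1. MUL→r2 ⇒ go  {1A/1Mu/0Ld/1B | 2r 0w}
  2. ALU→r7 ⇒ no(WR_PORT)  {1A/1Mu/0Ld/1B | 2r 0w}
  3. MEM ⇒ no(FU)  {1A/1Mu/0Ld/1B | 2r 0w}
  4. ALU→r2 ⇒ no(WR_PORT)  {1A/1Mu/0Ld/1B | 2r 0w}
  5. ALU→r0 ⇒ no(WR_PORT)  {1A/1Mu/0Ld/1B | 2r 0w}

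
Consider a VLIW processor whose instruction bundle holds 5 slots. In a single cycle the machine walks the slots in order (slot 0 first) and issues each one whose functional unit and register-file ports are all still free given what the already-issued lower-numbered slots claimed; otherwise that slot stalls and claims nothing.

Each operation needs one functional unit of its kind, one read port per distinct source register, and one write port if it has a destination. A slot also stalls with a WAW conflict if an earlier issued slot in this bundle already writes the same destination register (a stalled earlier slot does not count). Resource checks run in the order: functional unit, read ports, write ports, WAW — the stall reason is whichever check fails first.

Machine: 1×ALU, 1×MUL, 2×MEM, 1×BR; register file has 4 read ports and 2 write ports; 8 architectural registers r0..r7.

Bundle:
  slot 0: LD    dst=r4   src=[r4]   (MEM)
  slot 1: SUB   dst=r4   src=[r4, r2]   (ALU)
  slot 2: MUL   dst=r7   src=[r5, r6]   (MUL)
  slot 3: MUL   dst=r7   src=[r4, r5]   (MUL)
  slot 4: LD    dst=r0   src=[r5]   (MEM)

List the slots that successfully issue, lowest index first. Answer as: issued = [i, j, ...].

[0] MEM needs rd=1 wr=1: ok; after: ALU=1 MUL=1 MEM=1 BR=1, R=3, W=1
[1] ALU needs rd=2 wr=1: WAW; after: ALU=1 MUL=1 MEM=1 BR=1, R=3, W=1
[2] MUL needs rd=2 wr=1: ok; after: ALU=1 MUL=0 MEM=1 BR=1, R=1, W=0
[3] MUL needs rd=2 wr=1: FU; after: ALU=1 MUL=0 MEM=1 BR=1, R=1, W=0
[4] MEM needs rd=1 wr=1: WR_PORT; after: ALU=1 MUL=0 MEM=1 BR=1, R=1, W=0

issued = [0, 2]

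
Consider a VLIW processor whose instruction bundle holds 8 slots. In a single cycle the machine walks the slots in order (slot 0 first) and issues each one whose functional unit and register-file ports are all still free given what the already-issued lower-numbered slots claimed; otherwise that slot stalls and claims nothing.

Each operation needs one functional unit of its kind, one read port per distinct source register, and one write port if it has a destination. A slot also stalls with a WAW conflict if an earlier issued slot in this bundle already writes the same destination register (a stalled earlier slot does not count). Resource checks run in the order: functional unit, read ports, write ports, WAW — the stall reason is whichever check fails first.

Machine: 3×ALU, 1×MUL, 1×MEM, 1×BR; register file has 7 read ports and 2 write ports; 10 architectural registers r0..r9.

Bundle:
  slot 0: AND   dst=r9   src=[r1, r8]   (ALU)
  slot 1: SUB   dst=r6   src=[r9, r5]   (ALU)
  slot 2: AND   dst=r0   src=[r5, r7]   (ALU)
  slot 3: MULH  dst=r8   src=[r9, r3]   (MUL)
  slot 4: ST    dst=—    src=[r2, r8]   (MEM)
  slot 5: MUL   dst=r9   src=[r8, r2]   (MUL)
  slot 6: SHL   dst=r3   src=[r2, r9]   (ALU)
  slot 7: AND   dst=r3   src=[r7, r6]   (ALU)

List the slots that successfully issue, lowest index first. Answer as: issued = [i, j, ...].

slot 0 (ALU): ISSUE — free A2,Mu1,Ld1,B1 rp5 wp1
slot 1 (ALU): ISSUE — free A1,Mu1,Ld1,B1 rp3 wp0
slot 2 (ALU): stall WR_PORT — free A1,Mu1,Ld1,B1 rp3 wp0
slot 3 (MUL): stall WR_PORT — free A1,Mu1,Ld1,B1 rp3 wp0
slot 4 (MEM): ISSUE — free A1,Mu1,Ld0,B1 rp1 wp0
slot 5 (MUL): stall RD_PORT — free A1,Mu1,Ld0,B1 rp1 wp0
slot 6 (ALU): stall RD_PORT — free A1,Mu1,Ld0,B1 rp1 wp0
slot 7 (ALU): stall RD_PORT — free A1,Mu1,Ld0,B1 rp1 wp0

issued = [0, 1, 4]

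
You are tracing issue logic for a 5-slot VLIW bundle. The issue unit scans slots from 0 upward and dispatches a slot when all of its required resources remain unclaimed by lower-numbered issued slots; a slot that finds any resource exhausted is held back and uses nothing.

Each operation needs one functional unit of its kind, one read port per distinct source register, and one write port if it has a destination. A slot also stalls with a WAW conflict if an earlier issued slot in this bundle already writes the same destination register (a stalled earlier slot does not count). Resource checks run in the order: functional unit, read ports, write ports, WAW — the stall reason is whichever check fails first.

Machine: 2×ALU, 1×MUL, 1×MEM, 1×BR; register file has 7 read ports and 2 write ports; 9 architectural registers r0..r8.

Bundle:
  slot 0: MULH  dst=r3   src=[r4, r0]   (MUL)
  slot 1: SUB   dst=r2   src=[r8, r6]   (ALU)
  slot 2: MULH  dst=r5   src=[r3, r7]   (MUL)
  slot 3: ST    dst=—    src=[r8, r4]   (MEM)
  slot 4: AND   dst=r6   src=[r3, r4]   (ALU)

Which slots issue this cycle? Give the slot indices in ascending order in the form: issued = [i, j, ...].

issued = [0, 1, 3]

#0 MUL src=r4,r0 dispatched  <A:2 Mu:0 Ld:1 B:1 rd:5 wr:1>
#1 ALU src=r8,r6 dispatched  <A:1 Mu:0 Ld:1 B:1 rd:3 wr:0>
#2 MUL src=r3,r7 held:FU  <A:1 Mu:0 Ld:1 B:1 rd:3 wr:0>
#3 MEM src=r8,r4 dispatched  <A:1 Mu:0 Ld:0 B:1 rd:1 wr:0>
#4 ALU src=r3,r4 held:RD_PORT  <A:1 Mu:0 Ld:0 B:1 rd:1 wr:0>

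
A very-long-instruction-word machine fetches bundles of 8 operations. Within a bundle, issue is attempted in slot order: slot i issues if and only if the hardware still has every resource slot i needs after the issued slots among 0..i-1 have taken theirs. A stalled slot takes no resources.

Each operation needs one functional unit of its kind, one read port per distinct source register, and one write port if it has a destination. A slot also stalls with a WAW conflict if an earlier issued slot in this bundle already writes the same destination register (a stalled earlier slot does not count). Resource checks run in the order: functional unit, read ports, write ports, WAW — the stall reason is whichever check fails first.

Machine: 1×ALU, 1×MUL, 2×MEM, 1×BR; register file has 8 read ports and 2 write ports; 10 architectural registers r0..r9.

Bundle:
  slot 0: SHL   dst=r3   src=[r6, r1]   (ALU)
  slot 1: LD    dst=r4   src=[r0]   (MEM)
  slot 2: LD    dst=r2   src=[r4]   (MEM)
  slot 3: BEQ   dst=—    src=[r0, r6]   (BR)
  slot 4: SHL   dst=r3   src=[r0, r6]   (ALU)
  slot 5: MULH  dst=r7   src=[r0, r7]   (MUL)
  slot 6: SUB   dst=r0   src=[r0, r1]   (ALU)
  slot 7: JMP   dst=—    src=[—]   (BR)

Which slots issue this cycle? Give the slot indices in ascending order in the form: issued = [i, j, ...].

[0] ALU needs rd=2 wr=1: ok; after: ALU=0 MUL=1 MEM=2 BR=1, R=6, W=1
[1] MEM needs rd=1 wr=1: ok; after: ALU=0 MUL=1 MEM=1 BR=1, R=5, W=0
[2] MEM needs rd=1 wr=1: WR_PORT; after: ALU=0 MUL=1 MEM=1 BR=1, R=5, W=0
[3] BR needs rd=2 wr=0: ok; after: ALU=0 MUL=1 MEM=1 BR=0, R=3, W=0
[4] ALU needs rd=2 wr=1: FU; after: ALU=0 MUL=1 MEM=1 BR=0, R=3, W=0
[5] MUL needs rd=2 wr=1: WR_PORT; after: ALU=0 MUL=1 MEM=1 BR=0, R=3, W=0
[6] ALU needs rd=2 wr=1: FU; after: ALU=0 MUL=1 MEM=1 BR=0, R=3, W=0
[7] BR needs rd=0 wr=0: FU; after: ALU=0 MUL=1 MEM=1 BR=0, R=3, W=0

issued = [0, 1, 3]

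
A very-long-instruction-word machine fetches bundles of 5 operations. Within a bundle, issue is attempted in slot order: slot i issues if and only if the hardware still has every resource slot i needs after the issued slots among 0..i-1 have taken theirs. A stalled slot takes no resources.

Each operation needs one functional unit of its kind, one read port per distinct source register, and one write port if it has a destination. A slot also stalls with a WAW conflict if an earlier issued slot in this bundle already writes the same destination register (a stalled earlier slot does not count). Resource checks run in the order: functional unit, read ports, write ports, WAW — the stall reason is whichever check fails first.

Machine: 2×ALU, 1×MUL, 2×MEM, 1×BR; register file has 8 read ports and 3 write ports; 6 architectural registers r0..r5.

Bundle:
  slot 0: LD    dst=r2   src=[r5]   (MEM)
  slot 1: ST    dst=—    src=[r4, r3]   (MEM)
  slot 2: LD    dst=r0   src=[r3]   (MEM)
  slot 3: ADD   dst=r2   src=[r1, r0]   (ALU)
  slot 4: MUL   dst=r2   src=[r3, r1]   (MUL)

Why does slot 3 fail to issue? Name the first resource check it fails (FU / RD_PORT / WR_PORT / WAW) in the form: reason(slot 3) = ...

reason(slot 3) = WAW

slot 0 (MEM): ISSUE — free A2,Mu1,Ld1,B1 rp7 wp2
slot 1 (MEM): ISSUE — free A2,Mu1,Ld0,B1 rp5 wp2
slot 2 (MEM): stall FU — free A2,Mu1,Ld0,B1 rp5 wp2
slot 3 (ALU): stall WAW — free A2,Mu1,Ld0,B1 rp5 wp2
slot 4 (MUL): stall WAW — free A2,Mu1,Ld0,B1 rp5 wp2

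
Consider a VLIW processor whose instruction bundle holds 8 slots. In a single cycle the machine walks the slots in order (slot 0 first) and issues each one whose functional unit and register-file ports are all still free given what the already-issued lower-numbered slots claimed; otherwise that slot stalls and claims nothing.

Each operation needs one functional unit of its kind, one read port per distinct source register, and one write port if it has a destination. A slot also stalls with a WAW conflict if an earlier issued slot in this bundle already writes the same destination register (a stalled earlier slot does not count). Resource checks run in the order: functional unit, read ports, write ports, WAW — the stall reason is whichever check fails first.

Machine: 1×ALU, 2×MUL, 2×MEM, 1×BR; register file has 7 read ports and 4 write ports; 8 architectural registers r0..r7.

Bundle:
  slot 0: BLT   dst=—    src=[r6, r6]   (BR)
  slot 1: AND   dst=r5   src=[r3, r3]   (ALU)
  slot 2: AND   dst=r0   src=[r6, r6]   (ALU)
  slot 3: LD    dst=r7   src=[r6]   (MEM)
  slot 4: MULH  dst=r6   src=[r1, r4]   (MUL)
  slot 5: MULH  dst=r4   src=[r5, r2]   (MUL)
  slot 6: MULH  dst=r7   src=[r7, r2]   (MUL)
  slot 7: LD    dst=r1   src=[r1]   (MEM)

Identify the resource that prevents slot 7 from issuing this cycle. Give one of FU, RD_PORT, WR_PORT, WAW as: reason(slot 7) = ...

reason(slot 7) = RD_PORT

(0) want 1×BR +1rd +0wr — yes → AL1|MU2|ME2|BR0|rd6|wr4
(1) want 1×ALU +1rd +1wr — yes → AL0|MU2|ME2|BR0|rd5|wr3
(2) want 1×ALU +1rd +1wr — FU → AL0|MU2|ME2|BR0|rd5|wr3
(3) want 1×MEM +1rd +1wr — yes → AL0|MU2|ME1|BR0|rd4|wr2
(4) want 1×MUL +2rd +1wr — yes → AL0|MU1|ME1|BR0|rd2|wr1
(5) want 1×MUL +2rd +1wr — yes → AL0|MU0|ME1|BR0|rd0|wr0
(6) want 1×MUL +2rd +1wr — FU → AL0|MU0|ME1|BR0|rd0|wr0
(7) want 1×MEM +1rd +1wr — RD_PORT → AL0|MU0|ME1|BR0|rd0|wr0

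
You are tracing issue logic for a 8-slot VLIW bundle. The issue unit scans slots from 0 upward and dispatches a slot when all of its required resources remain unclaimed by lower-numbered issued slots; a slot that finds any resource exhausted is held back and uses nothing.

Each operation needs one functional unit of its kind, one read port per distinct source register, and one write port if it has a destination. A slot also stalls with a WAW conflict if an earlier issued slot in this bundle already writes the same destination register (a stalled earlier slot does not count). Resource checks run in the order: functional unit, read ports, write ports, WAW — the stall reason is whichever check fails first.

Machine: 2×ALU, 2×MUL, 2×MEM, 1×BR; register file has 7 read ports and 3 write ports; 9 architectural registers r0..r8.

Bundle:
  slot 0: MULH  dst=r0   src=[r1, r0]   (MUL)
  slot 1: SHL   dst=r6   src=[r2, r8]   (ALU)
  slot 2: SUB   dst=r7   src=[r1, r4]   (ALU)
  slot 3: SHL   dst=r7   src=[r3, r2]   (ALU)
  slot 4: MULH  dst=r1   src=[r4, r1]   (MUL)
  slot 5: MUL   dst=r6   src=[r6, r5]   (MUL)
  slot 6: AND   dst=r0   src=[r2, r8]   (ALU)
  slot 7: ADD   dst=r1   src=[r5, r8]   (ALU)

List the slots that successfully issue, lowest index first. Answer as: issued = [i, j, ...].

[0] MUL needs rd=2 wr=1: ok; after: ALU=2 MUL=1 MEM=2 BR=1, R=5, W=2
[1] ALU needs rd=2 wr=1: ok; after: ALU=1 MUL=1 MEM=2 BR=1, R=3, W=1
[2] ALU needs rd=2 wr=1: ok; after: ALU=0 MUL=1 MEM=2 BR=1, R=1, W=0
[3] ALU needs rd=2 wr=1: FU; after: ALU=0 MUL=1 MEM=2 BR=1, R=1, W=0
[4] MUL needs rd=2 wr=1: RD_PORT; after: ALU=0 MUL=1 MEM=2 BR=1, R=1, W=0
[5] MUL needs rd=2 wr=1: RD_PORT; after: ALU=0 MUL=1 MEM=2 BR=1, R=1, W=0
[6] ALU needs rd=2 wr=1: FU; after: ALU=0 MUL=1 MEM=2 BR=1, R=1, W=0
[7] ALU needs rd=2 wr=1: FU; after: ALU=0 MUL=1 MEM=2 BR=1, R=1, W=0

issued = [0, 1, 2]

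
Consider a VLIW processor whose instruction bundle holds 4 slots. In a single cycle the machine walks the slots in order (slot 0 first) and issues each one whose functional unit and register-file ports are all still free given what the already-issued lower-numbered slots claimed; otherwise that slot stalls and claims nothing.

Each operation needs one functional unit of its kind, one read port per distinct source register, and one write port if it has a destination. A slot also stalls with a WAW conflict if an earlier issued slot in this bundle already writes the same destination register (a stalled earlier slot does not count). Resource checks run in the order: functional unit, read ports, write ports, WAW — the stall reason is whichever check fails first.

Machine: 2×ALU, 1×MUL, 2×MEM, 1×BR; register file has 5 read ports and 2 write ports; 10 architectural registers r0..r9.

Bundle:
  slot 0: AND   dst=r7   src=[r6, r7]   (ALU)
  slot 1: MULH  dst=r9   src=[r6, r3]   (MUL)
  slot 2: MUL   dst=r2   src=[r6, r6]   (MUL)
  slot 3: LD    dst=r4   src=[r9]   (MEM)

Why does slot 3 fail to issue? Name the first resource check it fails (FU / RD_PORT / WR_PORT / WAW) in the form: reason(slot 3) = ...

[0] ALU needs rd=2 wr=1: ok; after: ALU=1 MUL=1 MEM=2 BR=1, R=3, W=1
[1] MUL needs rd=2 wr=1: ok; after: ALU=1 MUL=0 MEM=2 BR=1, R=1, W=0
[2] MUL needs rd=1 wr=1: FU; after: ALU=1 MUL=0 MEM=2 BR=1, R=1, W=0
[3] MEM needs rd=1 wr=1: WR_PORT; after: ALU=1 MUL=0 MEM=2 BR=1, R=1, W=0

reason(slot 3) = WR_PORT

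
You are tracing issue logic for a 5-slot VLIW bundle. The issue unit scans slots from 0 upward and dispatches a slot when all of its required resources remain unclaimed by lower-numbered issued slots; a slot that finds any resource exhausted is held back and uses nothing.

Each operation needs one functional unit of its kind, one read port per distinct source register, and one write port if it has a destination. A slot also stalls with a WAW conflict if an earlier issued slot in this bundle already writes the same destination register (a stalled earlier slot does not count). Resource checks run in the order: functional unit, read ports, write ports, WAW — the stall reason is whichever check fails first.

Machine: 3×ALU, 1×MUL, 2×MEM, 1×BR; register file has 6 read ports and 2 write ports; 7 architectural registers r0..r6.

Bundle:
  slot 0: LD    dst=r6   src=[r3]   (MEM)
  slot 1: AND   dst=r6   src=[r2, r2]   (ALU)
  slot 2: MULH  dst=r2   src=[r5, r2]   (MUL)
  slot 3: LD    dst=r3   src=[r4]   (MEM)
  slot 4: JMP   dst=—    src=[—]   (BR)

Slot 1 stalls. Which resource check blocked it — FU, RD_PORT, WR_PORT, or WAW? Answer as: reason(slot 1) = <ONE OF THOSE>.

reason(slot 1) = WAW

#0 MEM src=r3 dispatched  <A:3 Mu:1 Ld:1 B:1 rd:5 wr:1>
#1 ALU src=r2,r2 held:WAW  <A:3 Mu:1 Ld:1 B:1 rd:5 wr:1>
#2 MUL src=r5,r2 dispatched  <A:3 Mu:0 Ld:1 B:1 rd:3 wr:0>
#3 MEM src=r4 held:WR_PORT  <A:3 Mu:0 Ld:1 B:1 rd:3 wr:0>
#4 BR src=- dispatched  <A:3 Mu:0 Ld:1 B:0 rd:3 wr:0>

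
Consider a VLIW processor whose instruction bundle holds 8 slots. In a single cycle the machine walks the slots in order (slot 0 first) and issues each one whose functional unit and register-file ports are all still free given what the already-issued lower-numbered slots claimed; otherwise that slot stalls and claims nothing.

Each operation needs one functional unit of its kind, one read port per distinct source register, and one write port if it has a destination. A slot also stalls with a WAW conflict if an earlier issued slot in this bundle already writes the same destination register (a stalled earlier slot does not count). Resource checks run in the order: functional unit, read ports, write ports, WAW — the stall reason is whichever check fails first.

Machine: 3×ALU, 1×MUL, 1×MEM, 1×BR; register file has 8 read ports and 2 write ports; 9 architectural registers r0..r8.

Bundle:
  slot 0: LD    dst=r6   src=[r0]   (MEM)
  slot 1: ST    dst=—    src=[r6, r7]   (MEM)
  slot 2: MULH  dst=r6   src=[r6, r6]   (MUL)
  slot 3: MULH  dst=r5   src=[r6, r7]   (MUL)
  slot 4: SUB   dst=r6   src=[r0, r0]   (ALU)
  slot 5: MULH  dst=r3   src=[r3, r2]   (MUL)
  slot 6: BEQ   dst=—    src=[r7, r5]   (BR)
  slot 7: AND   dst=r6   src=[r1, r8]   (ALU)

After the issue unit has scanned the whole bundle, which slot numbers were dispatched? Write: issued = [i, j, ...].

[0] MEM needs rd=1 wr=1: ok; after: ALU=3 MUL=1 MEM=0 BR=1, R=7, W=1
[1] MEM needs rd=2 wr=0: FU; after: ALU=3 MUL=1 MEM=0 BR=1, R=7, W=1
[2] MUL needs rd=1 wr=1: WAW; after: ALU=3 MUL=1 MEM=0 BR=1, R=7, W=1
[3] MUL needs rd=2 wr=1: ok; after: ALU=3 MUL=0 MEM=0 BR=1, R=5, W=0
[4] ALU needs rd=1 wr=1: WR_PORT; after: ALU=3 MUL=0 MEM=0 BR=1, R=5, W=0
[5] MUL needs rd=2 wr=1: FU; after: ALU=3 MUL=0 MEM=0 BR=1, R=5, W=0
[6] BR needs rd=2 wr=0: ok; after: ALU=3 MUL=0 MEM=0 BR=0, R=3, W=0
[7] ALU needs rd=2 wr=1: WR_PORT; after: ALU=3 MUL=0 MEM=0 BR=0, R=3, W=0

issued = [0, 3, 6]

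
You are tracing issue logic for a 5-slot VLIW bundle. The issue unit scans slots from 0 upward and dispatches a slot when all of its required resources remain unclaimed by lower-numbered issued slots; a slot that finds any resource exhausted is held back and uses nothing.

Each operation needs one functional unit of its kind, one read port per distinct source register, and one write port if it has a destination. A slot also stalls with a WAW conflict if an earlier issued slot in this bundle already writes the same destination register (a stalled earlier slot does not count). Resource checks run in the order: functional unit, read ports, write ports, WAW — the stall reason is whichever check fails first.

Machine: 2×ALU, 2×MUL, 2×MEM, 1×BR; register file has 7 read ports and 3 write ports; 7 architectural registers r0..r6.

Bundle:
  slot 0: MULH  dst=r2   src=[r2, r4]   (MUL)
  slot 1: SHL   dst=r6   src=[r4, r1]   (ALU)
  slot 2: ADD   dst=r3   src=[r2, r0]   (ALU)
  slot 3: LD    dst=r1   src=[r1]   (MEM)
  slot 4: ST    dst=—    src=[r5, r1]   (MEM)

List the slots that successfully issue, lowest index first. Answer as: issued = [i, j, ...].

issued = [0, 1, 2]

#0 MUL src=r2,r4 dispatched  <A:2 Mu:1 Ld:2 B:1 rd:5 wr:2>
#1 ALU src=r4,r1 dispatched  <A:1 Mu:1 Ld:2 B:1 rd:3 wr:1>
#2 ALU src=r2,r0 dispatched  <A:0 Mu:1 Ld:2 B:1 rd:1 wr:0>
#3 MEM src=r1 held:WR_PORT  <A:0 Mu:1 Ld:2 B:1 rd:1 wr:0>
#4 MEM src=r5,r1 held:RD_PORT  <A:0 Mu:1 Ld:2 B:1 rd:1 wr:0>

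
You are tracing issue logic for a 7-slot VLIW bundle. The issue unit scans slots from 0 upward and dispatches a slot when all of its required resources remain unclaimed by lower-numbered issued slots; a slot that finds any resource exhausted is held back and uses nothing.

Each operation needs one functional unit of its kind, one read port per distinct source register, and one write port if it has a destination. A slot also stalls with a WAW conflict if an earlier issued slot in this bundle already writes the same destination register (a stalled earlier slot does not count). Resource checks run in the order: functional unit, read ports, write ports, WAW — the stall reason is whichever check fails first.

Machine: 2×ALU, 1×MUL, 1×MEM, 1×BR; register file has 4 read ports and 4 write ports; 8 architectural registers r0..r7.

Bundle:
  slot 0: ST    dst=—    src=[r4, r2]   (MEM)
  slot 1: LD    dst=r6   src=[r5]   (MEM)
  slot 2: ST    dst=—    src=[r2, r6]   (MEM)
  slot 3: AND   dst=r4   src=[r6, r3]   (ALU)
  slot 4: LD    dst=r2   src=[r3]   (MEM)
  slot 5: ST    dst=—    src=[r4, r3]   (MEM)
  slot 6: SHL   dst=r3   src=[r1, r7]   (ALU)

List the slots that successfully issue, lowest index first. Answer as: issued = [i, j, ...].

issued = [0, 3]

(0) want 1×MEM +2rd +0wr — yes → AL2|MU1|ME0|BR1|rd2|wr4
(1) want 1×MEM +1rd +1wr — FU → AL2|MU1|ME0|BR1|rd2|wr4
(2) want 1×MEM +2rd +0wr — FU → AL2|MU1|ME0|BR1|rd2|wr4
(3) want 1×ALU +2rd +1wr — yes → AL1|MU1|ME0|BR1|rd0|wr3
(4) want 1×MEM +1rd +1wr — FU → AL1|MU1|ME0|BR1|rd0|wr3
(5) want 1×MEM +2rd +0wr — FU → AL1|MU1|ME0|BR1|rd0|wr3
(6) want 1×ALU +2rd +1wr — RD_PORT → AL1|MU1|ME0|BR1|rd0|wr3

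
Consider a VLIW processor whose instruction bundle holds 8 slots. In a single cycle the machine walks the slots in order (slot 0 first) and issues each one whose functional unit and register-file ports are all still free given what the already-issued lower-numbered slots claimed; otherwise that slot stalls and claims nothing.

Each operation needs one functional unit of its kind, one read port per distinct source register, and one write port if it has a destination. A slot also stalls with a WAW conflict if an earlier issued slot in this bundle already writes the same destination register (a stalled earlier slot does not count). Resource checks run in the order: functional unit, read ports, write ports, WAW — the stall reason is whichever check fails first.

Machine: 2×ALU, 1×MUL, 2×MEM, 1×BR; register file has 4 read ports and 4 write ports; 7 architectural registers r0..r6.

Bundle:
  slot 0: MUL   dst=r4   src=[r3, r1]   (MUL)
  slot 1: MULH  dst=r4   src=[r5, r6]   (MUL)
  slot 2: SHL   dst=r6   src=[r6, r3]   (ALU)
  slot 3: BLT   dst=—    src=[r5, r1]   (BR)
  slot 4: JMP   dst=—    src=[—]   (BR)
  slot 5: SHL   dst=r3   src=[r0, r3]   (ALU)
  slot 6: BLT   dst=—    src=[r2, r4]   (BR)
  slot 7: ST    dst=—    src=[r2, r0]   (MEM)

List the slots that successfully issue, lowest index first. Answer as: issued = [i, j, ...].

#0 MUL src=r3,r1 dispatched  <A:2 Mu:0 Ld:2 B:1 rd:2 wr:3>
#1 MUL src=r5,r6 held:FU  <A:2 Mu:0 Ld:2 B:1 rd:2 wr:3>
#2 ALU src=r6,r3 dispatched  <A:1 Mu:0 Ld:2 B:1 rd:0 wr:2>
#3 BR src=r5,r1 held:RD_PORT  <A:1 Mu:0 Ld:2 B:1 rd:0 wr:2>
#4 BR src=- dispatched  <A:1 Mu:0 Ld:2 B:0 rd:0 wr:2>
#5 ALU src=r0,r3 held:RD_PORT  <A:1 Mu:0 Ld:2 B:0 rd:0 wr:2>
#6 BR src=r2,r4 held:FU  <A:1 Mu:0 Ld:2 B:0 rd:0 wr:2>
#7 MEM src=r2,r0 held:RD_PORT  <A:1 Mu:0 Ld:2 B:0 rd:0 wr:2>

issued = [0, 2, 4]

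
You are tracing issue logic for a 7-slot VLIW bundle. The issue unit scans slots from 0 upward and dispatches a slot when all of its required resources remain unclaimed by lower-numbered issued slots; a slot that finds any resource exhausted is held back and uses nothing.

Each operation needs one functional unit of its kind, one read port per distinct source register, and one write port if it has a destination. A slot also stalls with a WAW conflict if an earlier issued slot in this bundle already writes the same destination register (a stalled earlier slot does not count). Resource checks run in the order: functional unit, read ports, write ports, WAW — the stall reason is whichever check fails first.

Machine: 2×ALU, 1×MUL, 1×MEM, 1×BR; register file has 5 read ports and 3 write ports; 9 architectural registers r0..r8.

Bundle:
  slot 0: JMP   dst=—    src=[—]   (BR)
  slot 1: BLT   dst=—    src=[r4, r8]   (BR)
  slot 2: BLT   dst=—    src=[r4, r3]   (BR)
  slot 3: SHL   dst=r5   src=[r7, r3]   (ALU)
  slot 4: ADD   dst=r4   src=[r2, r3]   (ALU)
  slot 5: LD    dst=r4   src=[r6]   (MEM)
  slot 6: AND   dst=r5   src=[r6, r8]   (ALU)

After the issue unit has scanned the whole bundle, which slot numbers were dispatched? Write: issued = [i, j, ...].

slot 0 (BR): ISSUE — free A2,Mu1,Ld1,B0 rp5 wp3
slot 1 (BR): stall FU — free A2,Mu1,Ld1,B0 rp5 wp3
slot 2 (BR): stall FU — free A2,Mu1,Ld1,B0 rp5 wp3
slot 3 (ALU): ISSUE — free A1,Mu1,Ld1,B0 rp3 wp2
slot 4 (ALU): ISSUE — free A0,Mu1,Ld1,B0 rp1 wp1
slot 5 (MEM): stall WAW — free A0,Mu1,Ld1,B0 rp1 wp1
slot 6 (ALU): stall FU — free A0,Mu1,Ld1,B0 rp1 wp1

issued = [0, 3, 4]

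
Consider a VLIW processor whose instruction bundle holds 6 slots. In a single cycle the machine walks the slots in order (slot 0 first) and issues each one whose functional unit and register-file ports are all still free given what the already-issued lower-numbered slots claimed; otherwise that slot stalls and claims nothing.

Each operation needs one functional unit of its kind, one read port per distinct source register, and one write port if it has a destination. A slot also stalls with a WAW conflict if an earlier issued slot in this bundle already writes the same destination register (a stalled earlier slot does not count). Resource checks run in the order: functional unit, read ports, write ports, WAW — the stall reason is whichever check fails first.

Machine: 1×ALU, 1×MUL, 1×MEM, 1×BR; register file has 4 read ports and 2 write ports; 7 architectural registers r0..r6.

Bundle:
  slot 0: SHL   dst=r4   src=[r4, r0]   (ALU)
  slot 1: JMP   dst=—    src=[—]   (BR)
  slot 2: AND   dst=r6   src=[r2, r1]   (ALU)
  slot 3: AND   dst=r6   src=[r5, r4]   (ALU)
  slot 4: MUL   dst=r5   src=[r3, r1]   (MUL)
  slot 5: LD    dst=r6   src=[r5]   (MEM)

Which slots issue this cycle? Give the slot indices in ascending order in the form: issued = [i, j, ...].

#0 ALU src=r4,r0 dispatched  <A:0 Mu:1 Ld:1 B:1 rd:2 wr:1>
#1 BR src=- dispatched  <A:0 Mu:1 Ld:1 B:0 rd:2 wr:1>
#2 ALU src=r2,r1 held:FU  <A:0 Mu:1 Ld:1 B:0 rd:2 wr:1>
#3 ALU src=r5,r4 held:FU  <A:0 Mu:1 Ld:1 B:0 rd:2 wr:1>
#4 MUL src=r3,r1 dispatched  <A:0 Mu:0 Ld:1 B:0 rd:0 wr:0>
#5 MEM src=r5 held:RD_PORT  <A:0 Mu:0 Ld:1 B:0 rd:0 wr:0>

issued = [0, 1, 4]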